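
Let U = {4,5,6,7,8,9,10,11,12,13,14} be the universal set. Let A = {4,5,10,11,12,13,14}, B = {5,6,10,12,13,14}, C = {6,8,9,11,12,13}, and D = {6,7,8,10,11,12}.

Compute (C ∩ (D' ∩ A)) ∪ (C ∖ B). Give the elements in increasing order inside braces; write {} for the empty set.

D' = {4,5,9,13,14}
D' ∩ A = {4,5,13,14}
C ∩ (D' ∩ A) = {13}
C ∖ B = {8,9,11}
(C ∩ (D' ∩ A)) ∪ (C ∖ B) = {8,9,11,13}

{8,9,11,13}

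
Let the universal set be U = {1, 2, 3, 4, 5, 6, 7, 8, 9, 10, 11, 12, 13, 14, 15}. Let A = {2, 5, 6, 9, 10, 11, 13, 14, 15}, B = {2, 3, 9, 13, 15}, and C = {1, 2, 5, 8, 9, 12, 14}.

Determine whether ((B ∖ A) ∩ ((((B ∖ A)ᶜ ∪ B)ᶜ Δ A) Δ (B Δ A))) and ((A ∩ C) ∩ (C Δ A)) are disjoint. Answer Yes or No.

Yes

B ∖ A = {3}
(B ∖ A)ᶜ = {1, 2, 4, 5, 6, 7, 8, 9, 10, 11, 12, 13, 14, 15}
(B ∖ A)ᶜ ∪ B = {1, 2, 3, 4, 5, 6, 7, 8, 9, 10, 11, 12, 13, 14, 15}
((B ∖ A)ᶜ ∪ B)ᶜ = {}
((B ∖ A)ᶜ ∪ B)ᶜ Δ A = {2, 5, 6, 9, 10, 11, 13, 14, 15}
B Δ A = {3, 5, 6, 10, 11, 14}
(((B ∖ A)ᶜ ∪ B)ᶜ Δ A) Δ (B Δ A) = {2, 3, 9, 13, 15}
(B ∖ A) ∩ ((((B ∖ A)ᶜ ∪ B)ᶜ Δ A) Δ (B Δ A)) = {3}
A ∩ C = {2, 5, 9, 14}
C Δ A = {1, 6, 8, 10, 11, 12, 13, 15}
(A ∩ C) ∩ (C Δ A) = {}
{3} and {} share no elements.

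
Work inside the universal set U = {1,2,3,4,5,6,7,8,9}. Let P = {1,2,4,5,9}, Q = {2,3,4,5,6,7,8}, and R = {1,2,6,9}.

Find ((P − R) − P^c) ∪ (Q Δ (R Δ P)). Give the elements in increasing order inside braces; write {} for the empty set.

P − R = {4,5}
P^c = {3,6,7,8}
(P − R) − P^c = {4,5}
R Δ P = {4,5,6}
Q Δ (R Δ P) = {2,3,7,8}
((P − R) − P^c) ∪ (Q Δ (R Δ P)) = {2,3,4,5,7,8}

{2,3,4,5,7,8}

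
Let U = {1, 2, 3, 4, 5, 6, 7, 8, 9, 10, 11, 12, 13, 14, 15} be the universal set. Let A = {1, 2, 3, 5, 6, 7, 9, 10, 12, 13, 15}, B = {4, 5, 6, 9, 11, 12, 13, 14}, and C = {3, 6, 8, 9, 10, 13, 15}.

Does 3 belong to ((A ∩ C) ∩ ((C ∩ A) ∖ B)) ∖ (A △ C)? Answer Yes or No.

Yes

3 ∈ A and 3 ∈ C, so 3 ∈ A ∩ C
3 ∈ C and 3 ∈ A, so 3 ∈ C ∩ A
3 ∈ (C ∩ A) and 3 ∉ B, so 3 ∈ (C ∩ A) ∖ B
3 ∈ (A ∩ C) and 3 ∈ ((C ∩ A) ∖ B), so 3 ∈ (A ∩ C) ∩ ((C ∩ A) ∖ B)
3 ∈ A and 3 ∈ C, so 3 ∉ A △ C
3 ∈ ((A ∩ C) ∩ ((C ∩ A) ∖ B)) and 3 ∉ (A △ C), so 3 ∈ ((A ∩ C) ∩ ((C ∩ A) ∖ B)) ∖ (A △ C)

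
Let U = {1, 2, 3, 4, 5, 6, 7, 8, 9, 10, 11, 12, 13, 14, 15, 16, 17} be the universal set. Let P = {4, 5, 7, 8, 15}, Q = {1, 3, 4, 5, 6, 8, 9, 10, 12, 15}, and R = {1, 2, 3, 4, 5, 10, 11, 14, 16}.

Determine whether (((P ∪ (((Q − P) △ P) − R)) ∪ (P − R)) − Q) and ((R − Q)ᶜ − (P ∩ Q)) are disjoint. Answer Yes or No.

No

Q − P = {1, 3, 6, 9, 10, 12}
(Q − P) △ P = {1, 3, 4, 5, 6, 7, 8, 9, 10, 12, 15}
((Q − P) △ P) − R = {6, 7, 8, 9, 12, 15}
P ∪ (((Q − P) △ P) − R) = {4, 5, 6, 7, 8, 9, 12, 15}
P − R = {7, 8, 15}
(P ∪ (((Q − P) △ P) − R)) ∪ (P − R) = {4, 5, 6, 7, 8, 9, 12, 15}
((P ∪ (((Q − P) △ P) − R)) ∪ (P − R)) − Q = {7}
R − Q = {2, 11, 14, 16}
(R − Q)ᶜ = {1, 3, 4, 5, 6, 7, 8, 9, 10, 12, 13, 15, 17}
P ∩ Q = {4, 5, 8, 15}
(R − Q)ᶜ − (P ∩ Q) = {1, 3, 6, 7, 9, 10, 12, 13, 17}
7 lies in both, so they are not disjoint.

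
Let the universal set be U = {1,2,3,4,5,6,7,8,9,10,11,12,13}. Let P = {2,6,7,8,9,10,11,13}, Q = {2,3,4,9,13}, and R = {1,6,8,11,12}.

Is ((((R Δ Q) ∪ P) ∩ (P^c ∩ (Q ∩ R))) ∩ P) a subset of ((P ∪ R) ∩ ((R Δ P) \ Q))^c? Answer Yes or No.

R Δ Q = {1,2,3,4,6,8,9,11,12,13}
(R Δ Q) ∪ P = {1,2,3,4,6,7,8,9,10,11,12,13}
P^c = {1,3,4,5,12}
Q ∩ R = {}
P^c ∩ (Q ∩ R) = {}
((R Δ Q) ∪ P) ∩ (P^c ∩ (Q ∩ R)) = {}
(((R Δ Q) ∪ P) ∩ (P^c ∩ (Q ∩ R))) ∩ P = {}
P ∪ R = {1,2,6,7,8,9,10,11,12,13}
R Δ P = {1,2,7,9,10,12,13}
(R Δ P) \ Q = {1,7,10,12}
(P ∪ R) ∩ ((R Δ P) \ Q) = {1,7,10,12}
((P ∪ R) ∩ ((R Δ P) \ Q))^c = {2,3,4,5,6,8,9,11,13}
Every element of {} is in {2,3,4,5,6,8,9,11,13}, so (((R Δ Q) ∪ P) ∩ (P^c ∩ (Q ∩ R))) ∩ P ⊆ ((P ∪ R) ∩ ((R Δ P) \ Q))^c.

Yes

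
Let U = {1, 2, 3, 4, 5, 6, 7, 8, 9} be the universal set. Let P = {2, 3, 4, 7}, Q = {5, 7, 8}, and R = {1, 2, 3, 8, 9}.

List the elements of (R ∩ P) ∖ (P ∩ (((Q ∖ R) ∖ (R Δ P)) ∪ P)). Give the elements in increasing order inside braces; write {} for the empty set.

{}

R ∩ P = {2, 3}
Q ∖ R = {5, 7}
R Δ P = {1, 4, 7, 8, 9}
(Q ∖ R) ∖ (R Δ P) = {5}
((Q ∖ R) ∖ (R Δ P)) ∪ P = {2, 3, 4, 5, 7}
P ∩ (((Q ∖ R) ∖ (R Δ P)) ∪ P) = {2, 3, 4, 7}
(R ∩ P) ∖ (P ∩ (((Q ∖ R) ∖ (R Δ P)) ∪ P)) = {}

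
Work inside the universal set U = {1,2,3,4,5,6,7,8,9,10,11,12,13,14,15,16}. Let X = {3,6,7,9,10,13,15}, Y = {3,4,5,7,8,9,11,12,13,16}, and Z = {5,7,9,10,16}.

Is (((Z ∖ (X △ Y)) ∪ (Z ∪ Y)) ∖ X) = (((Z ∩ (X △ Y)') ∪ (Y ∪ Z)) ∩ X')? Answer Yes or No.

Yes

X △ Y = {4,5,6,8,10,11,12,15,16}
Z ∖ (X △ Y) = {7,9}
Z ∪ Y = {3,4,5,7,8,9,10,11,12,13,16}
(Z ∖ (X △ Y)) ∪ (Z ∪ Y) = {3,4,5,7,8,9,10,11,12,13,16}
((Z ∖ (X △ Y)) ∪ (Z ∪ Y)) ∖ X = {4,5,8,11,12,16}
(X △ Y)' = {1,2,3,7,9,13,14}
Z ∩ (X △ Y)' = {7,9}
Y ∪ Z = {3,4,5,7,8,9,10,11,12,13,16}
(Z ∩ (X △ Y)') ∪ (Y ∪ Z) = {3,4,5,7,8,9,10,11,12,13,16}
X' = {1,2,4,5,8,11,12,14,16}
((Z ∩ (X △ Y)') ∪ (Y ∪ Z)) ∩ X' = {4,5,8,11,12,16}
Both equal {4,5,8,11,12,16}, so ((Z ∖ (X △ Y)) ∪ (Z ∪ Y)) ∖ X = ((Z ∩ (X △ Y)') ∪ (Y ∪ Z)) ∩ X'.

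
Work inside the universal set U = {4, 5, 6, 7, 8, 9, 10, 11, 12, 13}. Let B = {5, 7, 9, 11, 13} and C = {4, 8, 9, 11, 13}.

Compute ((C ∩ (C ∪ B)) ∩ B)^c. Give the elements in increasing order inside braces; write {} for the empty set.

C ∪ B = {4, 5, 7, 8, 9, 11, 13}
C ∩ (C ∪ B) = {4, 8, 9, 11, 13}
(C ∩ (C ∪ B)) ∩ B = {9, 11, 13}
((C ∩ (C ∪ B)) ∩ B)^c = {4, 5, 6, 7, 8, 10, 12}

{4, 5, 6, 7, 8, 10, 12}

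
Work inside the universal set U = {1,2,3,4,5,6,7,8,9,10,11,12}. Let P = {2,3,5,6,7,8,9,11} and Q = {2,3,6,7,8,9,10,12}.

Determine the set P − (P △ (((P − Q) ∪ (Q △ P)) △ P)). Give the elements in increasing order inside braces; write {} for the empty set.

P − Q = {5,11}
Q △ P = {5,10,11,12}
(P − Q) ∪ (Q △ P) = {5,10,11,12}
((P − Q) ∪ (Q △ P)) △ P = {2,3,6,7,8,9,10,12}
P △ (((P − Q) ∪ (Q △ P)) △ P) = {5,10,11,12}
P − (P △ (((P − Q) ∪ (Q △ P)) △ P)) = {2,3,6,7,8,9}

{2,3,6,7,8,9}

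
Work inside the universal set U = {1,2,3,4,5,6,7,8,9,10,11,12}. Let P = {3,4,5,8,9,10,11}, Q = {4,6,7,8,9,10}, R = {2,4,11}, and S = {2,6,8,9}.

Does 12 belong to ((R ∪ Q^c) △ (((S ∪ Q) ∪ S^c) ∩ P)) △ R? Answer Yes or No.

Yes

12 ∉ Q, so 12 ∈ Q^c
12 ∉ R and 12 ∈ Q^c, so 12 ∈ R ∪ Q^c
12 ∉ S and 12 ∉ Q, so 12 ∉ S ∪ Q
12 ∉ S, so 12 ∈ S^c
12 ∉ (S ∪ Q) and 12 ∈ S^c, so 12 ∈ (S ∪ Q) ∪ S^c
12 ∈ ((S ∪ Q) ∪ S^c) and 12 ∉ P, so 12 ∉ ((S ∪ Q) ∪ S^c) ∩ P
12 ∈ (R ∪ Q^c) and 12 ∉ (((S ∪ Q) ∪ S^c) ∩ P), so 12 ∈ (R ∪ Q^c) △ (((S ∪ Q) ∪ S^c) ∩ P)
12 ∈ ((R ∪ Q^c) △ (((S ∪ Q) ∪ S^c) ∩ P)) and 12 ∉ R, so 12 ∈ ((R ∪ Q^c) △ (((S ∪ Q) ∪ S^c) ∩ P)) △ R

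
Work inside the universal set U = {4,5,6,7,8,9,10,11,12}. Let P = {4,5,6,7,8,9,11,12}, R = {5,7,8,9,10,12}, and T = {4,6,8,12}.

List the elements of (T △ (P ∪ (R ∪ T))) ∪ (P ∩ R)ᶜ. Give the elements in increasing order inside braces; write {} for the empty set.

R ∪ T = {4,5,6,7,8,9,10,12}
P ∪ (R ∪ T) = {4,5,6,7,8,9,10,11,12}
T △ (P ∪ (R ∪ T)) = {5,7,9,10,11}
P ∩ R = {5,7,8,9,12}
(P ∩ R)ᶜ = {4,6,10,11}
(T △ (P ∪ (R ∪ T))) ∪ (P ∩ R)ᶜ = {4,5,6,7,9,10,11}

{4,5,6,7,9,10,11}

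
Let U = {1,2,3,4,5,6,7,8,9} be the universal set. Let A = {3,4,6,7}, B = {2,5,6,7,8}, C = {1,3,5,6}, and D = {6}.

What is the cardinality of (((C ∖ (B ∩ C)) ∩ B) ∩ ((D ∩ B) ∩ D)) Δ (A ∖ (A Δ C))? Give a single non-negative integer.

B ∩ C = {5,6}
C ∖ (B ∩ C) = {1,3}
(C ∖ (B ∩ C)) ∩ B = {}
D ∩ B = {6}
(D ∩ B) ∩ D = {6}
((C ∖ (B ∩ C)) ∩ B) ∩ ((D ∩ B) ∩ D) = {}
A Δ C = {1,4,5,7}
A ∖ (A Δ C) = {3,6}
(((C ∖ (B ∩ C)) ∩ B) ∩ ((D ∩ B) ∩ D)) Δ (A ∖ (A Δ C)) = {3,6}
|(((C ∖ (B ∩ C)) ∩ B) ∩ ((D ∩ B) ∩ D)) Δ (A ∖ (A Δ C))| = 2

2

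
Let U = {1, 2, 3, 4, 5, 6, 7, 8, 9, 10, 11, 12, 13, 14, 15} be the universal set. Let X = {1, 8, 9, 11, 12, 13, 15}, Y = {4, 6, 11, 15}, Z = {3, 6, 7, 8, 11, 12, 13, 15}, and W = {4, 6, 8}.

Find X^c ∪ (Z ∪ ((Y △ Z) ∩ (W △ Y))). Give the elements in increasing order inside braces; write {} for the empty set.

X^c = {2, 3, 4, 5, 6, 7, 10, 14}
Y △ Z = {3, 4, 7, 8, 12, 13}
W △ Y = {8, 11, 15}
(Y △ Z) ∩ (W △ Y) = {8}
Z ∪ ((Y △ Z) ∩ (W △ Y)) = {3, 6, 7, 8, 11, 12, 13, 15}
X^c ∪ (Z ∪ ((Y △ Z) ∩ (W △ Y))) = {2, 3, 4, 5, 6, 7, 8, 10, 11, 12, 13, 14, 15}

{2, 3, 4, 5, 6, 7, 8, 10, 11, 12, 13, 14, 15}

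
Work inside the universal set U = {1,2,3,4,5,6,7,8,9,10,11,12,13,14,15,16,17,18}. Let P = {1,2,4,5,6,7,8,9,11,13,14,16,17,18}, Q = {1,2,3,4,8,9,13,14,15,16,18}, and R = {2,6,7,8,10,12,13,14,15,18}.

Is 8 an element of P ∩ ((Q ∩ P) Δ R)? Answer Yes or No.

8 ∈ Q and 8 ∈ P, so 8 ∈ Q ∩ P
8 ∈ (Q ∩ P) and 8 ∈ R, so 8 ∉ (Q ∩ P) Δ R
8 ∈ P and 8 ∉ ((Q ∩ P) Δ R), so 8 ∉ P ∩ ((Q ∩ P) Δ R)

No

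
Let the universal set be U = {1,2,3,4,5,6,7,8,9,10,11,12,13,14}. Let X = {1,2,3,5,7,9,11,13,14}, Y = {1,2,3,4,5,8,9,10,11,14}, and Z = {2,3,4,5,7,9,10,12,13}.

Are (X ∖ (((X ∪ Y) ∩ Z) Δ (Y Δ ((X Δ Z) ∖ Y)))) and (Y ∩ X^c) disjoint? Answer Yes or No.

X ∪ Y = {1,2,3,4,5,7,8,9,10,11,13,14}
(X ∪ Y) ∩ Z = {2,3,4,5,7,9,10,13}
X Δ Z = {1,4,10,11,12,14}
(X Δ Z) ∖ Y = {12}
Y Δ ((X Δ Z) ∖ Y) = {1,2,3,4,5,8,9,10,11,12,14}
((X ∪ Y) ∩ Z) Δ (Y Δ ((X Δ Z) ∖ Y)) = {1,7,8,11,12,13,14}
X ∖ (((X ∪ Y) ∩ Z) Δ (Y Δ ((X Δ Z) ∖ Y))) = {2,3,5,9}
X^c = {4,6,8,10,12}
Y ∩ X^c = {4,8,10}
{2,3,5,9} and {4,8,10} share no elements.

Yes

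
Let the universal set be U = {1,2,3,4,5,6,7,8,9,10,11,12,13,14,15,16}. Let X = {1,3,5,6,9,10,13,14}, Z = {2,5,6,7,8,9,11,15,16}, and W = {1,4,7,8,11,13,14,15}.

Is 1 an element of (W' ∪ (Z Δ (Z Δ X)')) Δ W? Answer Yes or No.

Yes

1 ∈ W, so 1 ∉ W'
1 ∉ Z and 1 ∈ X, so 1 ∈ Z Δ X
1 ∉ (Z Δ X)' since 1 ∈ (Z Δ X)
1 ∉ Z and 1 ∉ (Z Δ X)', so 1 ∉ Z Δ (Z Δ X)'
1 ∉ W' and 1 ∉ (Z Δ (Z Δ X)'), so 1 ∉ W' ∪ (Z Δ (Z Δ X)')
1 ∉ (W' ∪ (Z Δ (Z Δ X)')) and 1 ∈ W, so 1 ∈ (W' ∪ (Z Δ (Z Δ X)')) Δ W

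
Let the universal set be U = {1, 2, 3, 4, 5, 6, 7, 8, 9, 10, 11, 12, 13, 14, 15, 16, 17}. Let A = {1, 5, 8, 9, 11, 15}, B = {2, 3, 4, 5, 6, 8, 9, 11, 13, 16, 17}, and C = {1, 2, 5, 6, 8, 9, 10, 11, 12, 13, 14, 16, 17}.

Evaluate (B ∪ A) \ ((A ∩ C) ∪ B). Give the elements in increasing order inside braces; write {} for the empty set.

B ∪ A = {1, 2, 3, 4, 5, 6, 8, 9, 11, 13, 15, 16, 17}
A ∩ C = {1, 5, 8, 9, 11}
(A ∩ C) ∪ B = {1, 2, 3, 4, 5, 6, 8, 9, 11, 13, 16, 17}
(B ∪ A) \ ((A ∩ C) ∪ B) = {15}

{15}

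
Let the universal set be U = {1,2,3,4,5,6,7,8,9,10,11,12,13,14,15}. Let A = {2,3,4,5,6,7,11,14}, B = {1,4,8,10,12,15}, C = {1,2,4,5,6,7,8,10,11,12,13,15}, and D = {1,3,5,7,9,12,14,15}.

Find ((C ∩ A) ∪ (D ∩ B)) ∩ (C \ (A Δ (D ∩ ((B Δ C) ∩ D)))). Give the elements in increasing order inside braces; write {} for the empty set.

{1,5,7,12,15}

C ∩ A = {2,4,5,6,7,11}
D ∩ B = {1,12,15}
(C ∩ A) ∪ (D ∩ B) = {1,2,4,5,6,7,11,12,15}
B Δ C = {2,5,6,7,11,13}
(B Δ C) ∩ D = {5,7}
D ∩ ((B Δ C) ∩ D) = {5,7}
A Δ (D ∩ ((B Δ C) ∩ D)) = {2,3,4,6,11,14}
C \ (A Δ (D ∩ ((B Δ C) ∩ D))) = {1,5,7,8,10,12,13,15}
((C ∩ A) ∪ (D ∩ B)) ∩ (C \ (A Δ (D ∩ ((B Δ C) ∩ D)))) = {1,5,7,12,15}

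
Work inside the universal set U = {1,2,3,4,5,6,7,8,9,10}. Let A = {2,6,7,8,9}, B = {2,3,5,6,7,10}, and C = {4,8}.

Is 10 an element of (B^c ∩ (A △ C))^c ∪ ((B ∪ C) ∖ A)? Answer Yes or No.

10 ∈ B, so 10 ∉ B^c
10 ∉ A and 10 ∉ C, so 10 ∉ A △ C
10 ∉ B^c and 10 ∉ (A △ C), so 10 ∉ B^c ∩ (A △ C)
10 ∈ (B^c ∩ (A △ C))^c since 10 ∉ (B^c ∩ (A △ C))
10 ∈ B and 10 ∉ C, so 10 ∈ B ∪ C
10 ∈ (B ∪ C) and 10 ∉ A, so 10 ∈ (B ∪ C) ∖ A
10 ∈ (B^c ∩ (A △ C))^c and 10 ∈ ((B ∪ C) ∖ A), so 10 ∈ (B^c ∩ (A △ C))^c ∪ ((B ∪ C) ∖ A)

Yes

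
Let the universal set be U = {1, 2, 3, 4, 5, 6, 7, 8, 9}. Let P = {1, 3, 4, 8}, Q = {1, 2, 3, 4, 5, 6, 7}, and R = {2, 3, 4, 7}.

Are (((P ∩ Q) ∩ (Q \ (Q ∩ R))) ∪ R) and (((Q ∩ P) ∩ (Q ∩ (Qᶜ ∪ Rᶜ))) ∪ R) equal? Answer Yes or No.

Yes

P ∩ Q = {1, 3, 4}
Q ∩ R = {2, 3, 4, 7}
Q \ (Q ∩ R) = {1, 5, 6}
(P ∩ Q) ∩ (Q \ (Q ∩ R)) = {1}
((P ∩ Q) ∩ (Q \ (Q ∩ R))) ∪ R = {1, 2, 3, 4, 7}
Q ∩ P = {1, 3, 4}
Qᶜ = {8, 9}
Rᶜ = {1, 5, 6, 8, 9}
Qᶜ ∪ Rᶜ = {1, 5, 6, 8, 9}
Q ∩ (Qᶜ ∪ Rᶜ) = {1, 5, 6}
(Q ∩ P) ∩ (Q ∩ (Qᶜ ∪ Rᶜ)) = {1}
((Q ∩ P) ∩ (Q ∩ (Qᶜ ∪ Rᶜ))) ∪ R = {1, 2, 3, 4, 7}
Both equal {1, 2, 3, 4, 7}, so ((P ∩ Q) ∩ (Q \ (Q ∩ R))) ∪ R = ((Q ∩ P) ∩ (Q ∩ (Qᶜ ∪ Rᶜ))) ∪ R.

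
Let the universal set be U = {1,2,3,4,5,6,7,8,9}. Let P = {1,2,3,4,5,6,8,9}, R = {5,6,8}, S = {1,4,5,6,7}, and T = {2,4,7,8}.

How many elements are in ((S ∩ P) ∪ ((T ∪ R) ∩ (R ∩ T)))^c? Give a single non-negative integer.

4

S ∩ P = {1,4,5,6}
T ∪ R = {2,4,5,6,7,8}
R ∩ T = {8}
(T ∪ R) ∩ (R ∩ T) = {8}
(S ∩ P) ∪ ((T ∪ R) ∩ (R ∩ T)) = {1,4,5,6,8}
((S ∩ P) ∪ ((T ∪ R) ∩ (R ∩ T)))^c = {2,3,7,9}
|((S ∩ P) ∪ ((T ∪ R) ∩ (R ∩ T)))^c| = 4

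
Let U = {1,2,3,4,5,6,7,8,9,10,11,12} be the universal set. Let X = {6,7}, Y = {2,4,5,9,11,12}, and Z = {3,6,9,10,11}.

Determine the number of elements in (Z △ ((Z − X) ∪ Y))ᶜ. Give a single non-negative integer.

7

Z − X = {3,9,10,11}
(Z − X) ∪ Y = {2,3,4,5,9,10,11,12}
Z △ ((Z − X) ∪ Y) = {2,4,5,6,12}
(Z △ ((Z − X) ∪ Y))ᶜ = {1,3,7,8,9,10,11}
|(Z △ ((Z − X) ∪ Y))ᶜ| = 7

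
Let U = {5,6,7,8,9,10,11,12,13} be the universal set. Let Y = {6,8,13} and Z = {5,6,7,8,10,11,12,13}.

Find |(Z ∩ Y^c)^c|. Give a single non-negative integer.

4

Y^c = {5,7,9,10,11,12}
Z ∩ Y^c = {5,7,10,11,12}
(Z ∩ Y^c)^c = {6,8,9,13}
|(Z ∩ Y^c)^c| = 4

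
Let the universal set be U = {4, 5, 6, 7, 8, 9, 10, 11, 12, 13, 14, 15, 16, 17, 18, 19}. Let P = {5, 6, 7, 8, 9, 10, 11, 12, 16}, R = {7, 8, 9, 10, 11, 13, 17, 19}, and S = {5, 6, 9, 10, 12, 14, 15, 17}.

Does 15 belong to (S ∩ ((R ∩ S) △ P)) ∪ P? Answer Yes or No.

15 ∉ R and 15 ∈ S, so 15 ∉ R ∩ S
15 ∉ (R ∩ S) and 15 ∉ P, so 15 ∉ (R ∩ S) △ P
15 ∈ S and 15 ∉ ((R ∩ S) △ P), so 15 ∉ S ∩ ((R ∩ S) △ P)
15 ∉ (S ∩ ((R ∩ S) △ P)) and 15 ∉ P, so 15 ∉ (S ∩ ((R ∩ S) △ P)) ∪ P

No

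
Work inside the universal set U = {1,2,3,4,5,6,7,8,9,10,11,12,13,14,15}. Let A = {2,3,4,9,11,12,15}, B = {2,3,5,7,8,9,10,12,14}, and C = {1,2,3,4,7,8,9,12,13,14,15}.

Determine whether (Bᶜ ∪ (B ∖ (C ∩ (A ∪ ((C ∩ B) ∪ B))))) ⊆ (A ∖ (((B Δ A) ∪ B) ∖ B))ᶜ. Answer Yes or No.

Bᶜ = {1,4,6,11,13,15}
C ∩ B = {2,3,7,8,9,12,14}
(C ∩ B) ∪ B = {2,3,5,7,8,9,10,12,14}
A ∪ ((C ∩ B) ∪ B) = {2,3,4,5,7,8,9,10,11,12,14,15}
C ∩ (A ∪ ((C ∩ B) ∪ B)) = {2,3,4,7,8,9,12,14,15}
B ∖ (C ∩ (A ∪ ((C ∩ B) ∪ B))) = {5,10}
Bᶜ ∪ (B ∖ (C ∩ (A ∪ ((C ∩ B) ∪ B)))) = {1,4,5,6,10,11,13,15}
B Δ A = {4,5,7,8,10,11,14,15}
(B Δ A) ∪ B = {2,3,4,5,7,8,9,10,11,12,14,15}
((B Δ A) ∪ B) ∖ B = {4,11,15}
A ∖ (((B Δ A) ∪ B) ∖ B) = {2,3,9,12}
(A ∖ (((B Δ A) ∪ B) ∖ B))ᶜ = {1,4,5,6,7,8,10,11,13,14,15}
Every element of {1,4,5,6,10,11,13,15} is in {1,4,5,6,7,8,10,11,13,14,15}, so Bᶜ ∪ (B ∖ (C ∩ (A ∪ ((C ∩ B) ∪ B)))) ⊆ (A ∖ (((B Δ A) ∪ B) ∖ B))ᶜ.

Yes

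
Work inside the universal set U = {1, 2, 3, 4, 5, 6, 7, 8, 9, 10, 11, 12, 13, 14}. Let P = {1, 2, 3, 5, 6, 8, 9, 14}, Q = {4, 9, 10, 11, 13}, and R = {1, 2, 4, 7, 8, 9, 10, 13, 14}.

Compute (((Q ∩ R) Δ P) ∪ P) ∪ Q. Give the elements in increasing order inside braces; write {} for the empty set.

{1, 2, 3, 4, 5, 6, 8, 9, 10, 11, 13, 14}

Q ∩ R = {4, 9, 10, 13}
(Q ∩ R) Δ P = {1, 2, 3, 4, 5, 6, 8, 10, 13, 14}
((Q ∩ R) Δ P) ∪ P = {1, 2, 3, 4, 5, 6, 8, 9, 10, 13, 14}
(((Q ∩ R) Δ P) ∪ P) ∪ Q = {1, 2, 3, 4, 5, 6, 8, 9, 10, 11, 13, 14}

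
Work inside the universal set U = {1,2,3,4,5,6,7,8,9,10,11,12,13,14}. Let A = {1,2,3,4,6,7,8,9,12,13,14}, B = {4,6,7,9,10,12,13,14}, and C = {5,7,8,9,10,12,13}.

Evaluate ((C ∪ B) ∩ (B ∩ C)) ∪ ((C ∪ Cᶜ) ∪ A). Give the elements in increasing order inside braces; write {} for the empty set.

{1,2,3,4,5,6,7,8,9,10,11,12,13,14}

C ∪ B = {4,5,6,7,8,9,10,12,13,14}
B ∩ C = {7,9,10,12,13}
(C ∪ B) ∩ (B ∩ C) = {7,9,10,12,13}
Cᶜ = {1,2,3,4,6,11,14}
C ∪ Cᶜ = {1,2,3,4,5,6,7,8,9,10,11,12,13,14}
(C ∪ Cᶜ) ∪ A = {1,2,3,4,5,6,7,8,9,10,11,12,13,14}
((C ∪ B) ∩ (B ∩ C)) ∪ ((C ∪ Cᶜ) ∪ A) = {1,2,3,4,5,6,7,8,9,10,11,12,13,14}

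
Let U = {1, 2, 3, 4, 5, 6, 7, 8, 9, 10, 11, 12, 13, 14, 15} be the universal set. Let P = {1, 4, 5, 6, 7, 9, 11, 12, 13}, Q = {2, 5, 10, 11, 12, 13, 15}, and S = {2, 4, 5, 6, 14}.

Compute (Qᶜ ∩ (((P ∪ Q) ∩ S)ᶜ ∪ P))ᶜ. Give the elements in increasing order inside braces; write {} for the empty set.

Qᶜ = {1, 3, 4, 6, 7, 8, 9, 14}
P ∪ Q = {1, 2, 4, 5, 6, 7, 9, 10, 11, 12, 13, 15}
(P ∪ Q) ∩ S = {2, 4, 5, 6}
((P ∪ Q) ∩ S)ᶜ = {1, 3, 7, 8, 9, 10, 11, 12, 13, 14, 15}
((P ∪ Q) ∩ S)ᶜ ∪ P = {1, 3, 4, 5, 6, 7, 8, 9, 10, 11, 12, 13, 14, 15}
Qᶜ ∩ (((P ∪ Q) ∩ S)ᶜ ∪ P) = {1, 3, 4, 6, 7, 8, 9, 14}
(Qᶜ ∩ (((P ∪ Q) ∩ S)ᶜ ∪ P))ᶜ = {2, 5, 10, 11, 12, 13, 15}

{2, 5, 10, 11, 12, 13, 15}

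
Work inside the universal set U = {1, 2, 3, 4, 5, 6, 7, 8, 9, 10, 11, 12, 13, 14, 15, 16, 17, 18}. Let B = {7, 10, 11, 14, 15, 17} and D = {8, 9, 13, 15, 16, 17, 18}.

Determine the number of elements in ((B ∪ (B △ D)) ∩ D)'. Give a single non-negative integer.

B △ D = {7, 8, 9, 10, 11, 13, 14, 16, 18}
B ∪ (B △ D) = {7, 8, 9, 10, 11, 13, 14, 15, 16, 17, 18}
(B ∪ (B △ D)) ∩ D = {8, 9, 13, 15, 16, 17, 18}
((B ∪ (B △ D)) ∩ D)' = {1, 2, 3, 4, 5, 6, 7, 10, 11, 12, 14}
|((B ∪ (B △ D)) ∩ D)'| = 11

11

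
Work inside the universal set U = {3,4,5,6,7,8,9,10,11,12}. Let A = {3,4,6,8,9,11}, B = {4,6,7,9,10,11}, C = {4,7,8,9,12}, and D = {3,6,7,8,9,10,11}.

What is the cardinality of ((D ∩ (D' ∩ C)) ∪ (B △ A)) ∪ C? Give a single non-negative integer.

7

D' = {4,5,12}
D' ∩ C = {4,12}
D ∩ (D' ∩ C) = {}
B △ A = {3,7,8,10}
(D ∩ (D' ∩ C)) ∪ (B △ A) = {3,7,8,10}
((D ∩ (D' ∩ C)) ∪ (B △ A)) ∪ C = {3,4,7,8,9,10,12}
|((D ∩ (D' ∩ C)) ∪ (B △ A)) ∪ C| = 7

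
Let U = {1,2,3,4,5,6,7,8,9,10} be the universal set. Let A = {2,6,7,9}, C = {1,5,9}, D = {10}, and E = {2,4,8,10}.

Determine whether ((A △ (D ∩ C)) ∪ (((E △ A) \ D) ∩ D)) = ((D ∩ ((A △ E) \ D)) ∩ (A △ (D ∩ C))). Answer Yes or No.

No

D ∩ C = {}
A △ (D ∩ C) = {2,6,7,9}
E △ A = {4,6,7,8,9,10}
(E △ A) \ D = {4,6,7,8,9}
((E △ A) \ D) ∩ D = {}
(A △ (D ∩ C)) ∪ (((E △ A) \ D) ∩ D) = {2,6,7,9}
A △ E = {4,6,7,8,9,10}
(A △ E) \ D = {4,6,7,8,9}
D ∩ ((A △ E) \ D) = {}
(D ∩ ((A △ E) \ D)) ∩ (A △ (D ∩ C)) = {}
2 ∈ (A △ (D ∩ C)) ∪ (((E △ A) \ D) ∩ D) but 2 ∉ (D ∩ ((A △ E) \ D)) ∩ (A △ (D ∩ C)), so they differ.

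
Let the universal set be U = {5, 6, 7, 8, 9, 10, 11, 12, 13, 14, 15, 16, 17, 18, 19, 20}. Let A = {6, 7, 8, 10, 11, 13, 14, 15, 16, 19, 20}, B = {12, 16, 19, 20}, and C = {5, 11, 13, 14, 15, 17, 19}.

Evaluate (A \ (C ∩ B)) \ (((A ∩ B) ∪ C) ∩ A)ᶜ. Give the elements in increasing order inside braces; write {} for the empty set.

{11, 13, 14, 15, 16, 20}

C ∩ B = {19}
A \ (C ∩ B) = {6, 7, 8, 10, 11, 13, 14, 15, 16, 20}
A ∩ B = {16, 19, 20}
(A ∩ B) ∪ C = {5, 11, 13, 14, 15, 16, 17, 19, 20}
((A ∩ B) ∪ C) ∩ A = {11, 13, 14, 15, 16, 19, 20}
(((A ∩ B) ∪ C) ∩ A)ᶜ = {5, 6, 7, 8, 9, 10, 12, 17, 18}
(A \ (C ∩ B)) \ (((A ∩ B) ∪ C) ∩ A)ᶜ = {11, 13, 14, 15, 16, 20}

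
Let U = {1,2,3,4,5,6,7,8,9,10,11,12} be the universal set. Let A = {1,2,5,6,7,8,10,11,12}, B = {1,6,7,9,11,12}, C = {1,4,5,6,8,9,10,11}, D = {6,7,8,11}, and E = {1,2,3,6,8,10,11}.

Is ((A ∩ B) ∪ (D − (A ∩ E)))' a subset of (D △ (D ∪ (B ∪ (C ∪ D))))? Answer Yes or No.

No

A ∩ B = {1,6,7,11,12}
A ∩ E = {1,2,6,8,10,11}
D − (A ∩ E) = {7}
(A ∩ B) ∪ (D − (A ∩ E)) = {1,6,7,11,12}
((A ∩ B) ∪ (D − (A ∩ E)))' = {2,3,4,5,8,9,10}
C ∪ D = {1,4,5,6,7,8,9,10,11}
B ∪ (C ∪ D) = {1,4,5,6,7,8,9,10,11,12}
D ∪ (B ∪ (C ∪ D)) = {1,4,5,6,7,8,9,10,11,12}
D △ (D ∪ (B ∪ (C ∪ D))) = {1,4,5,9,10,12}
2 ∈ ((A ∩ B) ∪ (D − (A ∩ E)))' but 2 ∉ D △ (D ∪ (B ∪ (C ∪ D))), so the inclusion fails.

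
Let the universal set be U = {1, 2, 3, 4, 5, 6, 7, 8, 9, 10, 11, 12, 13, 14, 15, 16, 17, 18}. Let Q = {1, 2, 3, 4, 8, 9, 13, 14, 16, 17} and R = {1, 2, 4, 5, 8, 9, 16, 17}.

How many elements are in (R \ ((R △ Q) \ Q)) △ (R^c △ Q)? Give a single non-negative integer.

7

R △ Q = {3, 5, 13, 14}
(R △ Q) \ Q = {5}
R \ ((R △ Q) \ Q) = {1, 2, 4, 8, 9, 16, 17}
R^c = {3, 6, 7, 10, 11, 12, 13, 14, 15, 18}
R^c △ Q = {1, 2, 4, 6, 7, 8, 9, 10, 11, 12, 15, 16, 17, 18}
(R \ ((R △ Q) \ Q)) △ (R^c △ Q) = {6, 7, 10, 11, 12, 15, 18}
|(R \ ((R △ Q) \ Q)) △ (R^c △ Q)| = 7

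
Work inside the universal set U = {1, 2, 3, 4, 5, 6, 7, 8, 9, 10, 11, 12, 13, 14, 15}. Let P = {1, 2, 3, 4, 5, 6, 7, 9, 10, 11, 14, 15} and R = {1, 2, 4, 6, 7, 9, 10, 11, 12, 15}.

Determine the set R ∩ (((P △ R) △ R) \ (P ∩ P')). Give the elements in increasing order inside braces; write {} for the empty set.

{1, 2, 4, 6, 7, 9, 10, 11, 15}

P △ R = {3, 5, 12, 14}
(P △ R) △ R = {1, 2, 3, 4, 5, 6, 7, 9, 10, 11, 14, 15}
P' = {8, 12, 13}
P ∩ P' = {}
((P △ R) △ R) \ (P ∩ P') = {1, 2, 3, 4, 5, 6, 7, 9, 10, 11, 14, 15}
R ∩ (((P △ R) △ R) \ (P ∩ P')) = {1, 2, 4, 6, 7, 9, 10, 11, 15}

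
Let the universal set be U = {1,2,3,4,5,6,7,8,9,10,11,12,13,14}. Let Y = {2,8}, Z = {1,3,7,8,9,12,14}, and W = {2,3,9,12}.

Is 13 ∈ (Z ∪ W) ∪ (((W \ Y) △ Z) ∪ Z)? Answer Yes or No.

13 ∉ Z and 13 ∉ W, so 13 ∉ Z ∪ W
13 ∉ W and 13 ∉ Y, so 13 ∉ W \ Y
13 ∉ (W \ Y) and 13 ∉ Z, so 13 ∉ (W \ Y) △ Z
13 ∉ ((W \ Y) △ Z) and 13 ∉ Z, so 13 ∉ ((W \ Y) △ Z) ∪ Z
13 ∉ (Z ∪ W) and 13 ∉ (((W \ Y) △ Z) ∪ Z), so 13 ∉ (Z ∪ W) ∪ (((W \ Y) △ Z) ∪ Z)

No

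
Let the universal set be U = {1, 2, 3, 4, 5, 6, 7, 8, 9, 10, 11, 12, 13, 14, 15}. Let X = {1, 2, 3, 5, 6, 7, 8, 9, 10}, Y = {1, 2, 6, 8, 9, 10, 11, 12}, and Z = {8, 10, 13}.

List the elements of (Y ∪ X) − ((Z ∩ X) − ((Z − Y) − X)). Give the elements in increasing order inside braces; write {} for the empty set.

Y ∪ X = {1, 2, 3, 5, 6, 7, 8, 9, 10, 11, 12}
Z ∩ X = {8, 10}
Z − Y = {13}
(Z − Y) − X = {13}
(Z ∩ X) − ((Z − Y) − X) = {8, 10}
(Y ∪ X) − ((Z ∩ X) − ((Z − Y) − X)) = {1, 2, 3, 5, 6, 7, 9, 11, 12}

{1, 2, 3, 5, 6, 7, 9, 11, 12}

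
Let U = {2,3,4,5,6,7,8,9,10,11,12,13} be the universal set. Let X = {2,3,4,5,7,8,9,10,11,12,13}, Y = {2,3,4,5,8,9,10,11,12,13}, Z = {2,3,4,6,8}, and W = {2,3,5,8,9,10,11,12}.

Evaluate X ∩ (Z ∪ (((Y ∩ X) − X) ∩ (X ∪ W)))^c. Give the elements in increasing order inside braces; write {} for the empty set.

Y ∩ X = {2,3,4,5,8,9,10,11,12,13}
(Y ∩ X) − X = {}
X ∪ W = {2,3,4,5,7,8,9,10,11,12,13}
((Y ∩ X) − X) ∩ (X ∪ W) = {}
Z ∪ (((Y ∩ X) − X) ∩ (X ∪ W)) = {2,3,4,6,8}
(Z ∪ (((Y ∩ X) − X) ∩ (X ∪ W)))^c = {5,7,9,10,11,12,13}
X ∩ (Z ∪ (((Y ∩ X) − X) ∩ (X ∪ W)))^c = {5,7,9,10,11,12,13}

{5,7,9,10,11,12,13}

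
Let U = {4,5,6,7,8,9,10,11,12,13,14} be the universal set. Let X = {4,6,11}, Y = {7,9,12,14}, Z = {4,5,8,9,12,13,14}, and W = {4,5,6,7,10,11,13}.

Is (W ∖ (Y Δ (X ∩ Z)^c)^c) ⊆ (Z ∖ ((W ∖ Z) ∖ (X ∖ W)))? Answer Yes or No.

X ∩ Z = {4}
(X ∩ Z)^c = {5,6,7,8,9,10,11,12,13,14}
Y Δ (X ∩ Z)^c = {5,6,8,10,11,13}
(Y Δ (X ∩ Z)^c)^c = {4,7,9,12,14}
W ∖ (Y Δ (X ∩ Z)^c)^c = {5,6,10,11,13}
W ∖ Z = {6,7,10,11}
X ∖ W = {}
(W ∖ Z) ∖ (X ∖ W) = {6,7,10,11}
Z ∖ ((W ∖ Z) ∖ (X ∖ W)) = {4,5,8,9,12,13,14}
6 ∈ W ∖ (Y Δ (X ∩ Z)^c)^c but 6 ∉ Z ∖ ((W ∖ Z) ∖ (X ∖ W)), so the inclusion fails.

No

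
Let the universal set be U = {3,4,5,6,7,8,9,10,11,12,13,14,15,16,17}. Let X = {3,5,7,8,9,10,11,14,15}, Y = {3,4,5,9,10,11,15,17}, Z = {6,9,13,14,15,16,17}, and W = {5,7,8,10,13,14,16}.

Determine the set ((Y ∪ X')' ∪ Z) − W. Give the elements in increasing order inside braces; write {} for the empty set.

X' = {4,6,12,13,16,17}
Y ∪ X' = {3,4,5,6,9,10,11,12,13,15,16,17}
(Y ∪ X')' = {7,8,14}
(Y ∪ X')' ∪ Z = {6,7,8,9,13,14,15,16,17}
((Y ∪ X')' ∪ Z) − W = {6,9,15,17}

{6,9,15,17}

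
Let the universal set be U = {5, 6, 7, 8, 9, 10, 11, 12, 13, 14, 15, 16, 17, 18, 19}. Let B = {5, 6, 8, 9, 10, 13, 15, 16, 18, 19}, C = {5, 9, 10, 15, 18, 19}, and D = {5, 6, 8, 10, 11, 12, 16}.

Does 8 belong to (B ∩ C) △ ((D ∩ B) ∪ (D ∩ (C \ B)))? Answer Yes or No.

Yes

8 ∈ B and 8 ∉ C, so 8 ∉ B ∩ C
8 ∈ D and 8 ∈ B, so 8 ∈ D ∩ B
8 ∉ C and 8 ∈ B, so 8 ∉ C \ B
8 ∈ D and 8 ∉ (C \ B), so 8 ∉ D ∩ (C \ B)
8 ∈ (D ∩ B) and 8 ∉ (D ∩ (C \ B)), so 8 ∈ (D ∩ B) ∪ (D ∩ (C \ B))
8 ∉ (B ∩ C) and 8 ∈ ((D ∩ B) ∪ (D ∩ (C \ B))), so 8 ∈ (B ∩ C) △ ((D ∩ B) ∪ (D ∩ (C \ B)))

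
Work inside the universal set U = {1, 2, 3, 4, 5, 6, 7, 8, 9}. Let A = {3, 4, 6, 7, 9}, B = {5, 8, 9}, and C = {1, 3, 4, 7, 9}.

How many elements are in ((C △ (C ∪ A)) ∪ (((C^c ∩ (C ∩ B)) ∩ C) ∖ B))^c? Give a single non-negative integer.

C ∪ A = {1, 3, 4, 6, 7, 9}
C △ (C ∪ A) = {6}
C^c = {2, 5, 6, 8}
C ∩ B = {9}
C^c ∩ (C ∩ B) = {}
(C^c ∩ (C ∩ B)) ∩ C = {}
((C^c ∩ (C ∩ B)) ∩ C) ∖ B = {}
(C △ (C ∪ A)) ∪ (((C^c ∩ (C ∩ B)) ∩ C) ∖ B) = {6}
((C △ (C ∪ A)) ∪ (((C^c ∩ (C ∩ B)) ∩ C) ∖ B))^c = {1, 2, 3, 4, 5, 7, 8, 9}
|((C △ (C ∪ A)) ∪ (((C^c ∩ (C ∩ B)) ∩ C) ∖ B))^c| = 8

8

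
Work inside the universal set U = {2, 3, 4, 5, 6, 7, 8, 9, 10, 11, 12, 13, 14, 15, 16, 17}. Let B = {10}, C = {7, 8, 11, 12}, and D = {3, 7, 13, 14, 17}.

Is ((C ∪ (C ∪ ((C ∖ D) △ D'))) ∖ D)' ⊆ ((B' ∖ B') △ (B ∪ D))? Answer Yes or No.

Yes

C ∖ D = {8, 11, 12}
D' = {2, 4, 5, 6, 8, 9, 10, 11, 12, 15, 16}
(C ∖ D) △ D' = {2, 4, 5, 6, 9, 10, 15, 16}
C ∪ ((C ∖ D) △ D') = {2, 4, 5, 6, 7, 8, 9, 10, 11, 12, 15, 16}
C ∪ (C ∪ ((C ∖ D) △ D')) = {2, 4, 5, 6, 7, 8, 9, 10, 11, 12, 15, 16}
(C ∪ (C ∪ ((C ∖ D) △ D'))) ∖ D = {2, 4, 5, 6, 8, 9, 10, 11, 12, 15, 16}
((C ∪ (C ∪ ((C ∖ D) △ D'))) ∖ D)' = {3, 7, 13, 14, 17}
B' = {2, 3, 4, 5, 6, 7, 8, 9, 11, 12, 13, 14, 15, 16, 17}
B' ∖ B' = {}
B ∪ D = {3, 7, 10, 13, 14, 17}
(B' ∖ B') △ (B ∪ D) = {3, 7, 10, 13, 14, 17}
Every element of {3, 7, 13, 14, 17} is in {3, 7, 10, 13, 14, 17}, so ((C ∪ (C ∪ ((C ∖ D) △ D'))) ∖ D)' ⊆ (B' ∖ B') △ (B ∪ D).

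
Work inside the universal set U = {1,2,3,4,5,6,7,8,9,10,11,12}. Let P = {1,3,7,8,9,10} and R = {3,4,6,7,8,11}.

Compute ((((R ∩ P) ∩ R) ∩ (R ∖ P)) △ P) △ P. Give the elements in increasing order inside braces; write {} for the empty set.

{}

R ∩ P = {3,7,8}
(R ∩ P) ∩ R = {3,7,8}
R ∖ P = {4,6,11}
((R ∩ P) ∩ R) ∩ (R ∖ P) = {}
(((R ∩ P) ∩ R) ∩ (R ∖ P)) △ P = {1,3,7,8,9,10}
((((R ∩ P) ∩ R) ∩ (R ∖ P)) △ P) △ P = {}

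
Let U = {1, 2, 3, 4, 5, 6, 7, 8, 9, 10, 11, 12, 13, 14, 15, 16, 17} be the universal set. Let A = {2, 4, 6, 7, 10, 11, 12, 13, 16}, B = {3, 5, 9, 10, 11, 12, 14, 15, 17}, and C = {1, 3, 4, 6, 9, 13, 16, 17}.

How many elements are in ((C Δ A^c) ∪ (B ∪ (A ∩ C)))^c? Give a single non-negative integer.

3

A^c = {1, 3, 5, 8, 9, 14, 15, 17}
C Δ A^c = {4, 5, 6, 8, 13, 14, 15, 16}
A ∩ C = {4, 6, 13, 16}
B ∪ (A ∩ C) = {3, 4, 5, 6, 9, 10, 11, 12, 13, 14, 15, 16, 17}
(C Δ A^c) ∪ (B ∪ (A ∩ C)) = {3, 4, 5, 6, 8, 9, 10, 11, 12, 13, 14, 15, 16, 17}
((C Δ A^c) ∪ (B ∪ (A ∩ C)))^c = {1, 2, 7}
|((C Δ A^c) ∪ (B ∪ (A ∩ C)))^c| = 3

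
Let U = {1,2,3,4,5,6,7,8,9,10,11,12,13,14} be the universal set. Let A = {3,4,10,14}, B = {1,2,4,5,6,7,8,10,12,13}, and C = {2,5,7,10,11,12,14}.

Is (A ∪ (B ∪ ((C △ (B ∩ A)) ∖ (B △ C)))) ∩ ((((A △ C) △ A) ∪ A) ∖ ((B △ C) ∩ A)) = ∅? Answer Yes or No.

No

B ∩ A = {4,10}
C △ (B ∩ A) = {2,4,5,7,11,12,14}
B △ C = {1,4,6,8,11,13,14}
(C △ (B ∩ A)) ∖ (B △ C) = {2,5,7,12}
B ∪ ((C △ (B ∩ A)) ∖ (B △ C)) = {1,2,4,5,6,7,8,10,12,13}
A ∪ (B ∪ ((C △ (B ∩ A)) ∖ (B △ C))) = {1,2,3,4,5,6,7,8,10,12,13,14}
A △ C = {2,3,4,5,7,11,12}
(A △ C) △ A = {2,5,7,10,11,12,14}
((A △ C) △ A) ∪ A = {2,3,4,5,7,10,11,12,14}
(B △ C) ∩ A = {4,14}
(((A △ C) △ A) ∪ A) ∖ ((B △ C) ∩ A) = {2,3,5,7,10,11,12}
2 lies in both, so they are not disjoint.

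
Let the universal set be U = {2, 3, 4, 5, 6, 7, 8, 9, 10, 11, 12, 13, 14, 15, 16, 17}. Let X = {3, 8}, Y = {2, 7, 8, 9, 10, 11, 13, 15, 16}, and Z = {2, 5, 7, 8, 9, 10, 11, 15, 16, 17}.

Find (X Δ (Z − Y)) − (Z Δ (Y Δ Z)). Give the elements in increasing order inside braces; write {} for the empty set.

{3, 5, 17}

Z − Y = {5, 17}
X Δ (Z − Y) = {3, 5, 8, 17}
Y Δ Z = {5, 13, 17}
Z Δ (Y Δ Z) = {2, 7, 8, 9, 10, 11, 13, 15, 16}
(X Δ (Z − Y)) − (Z Δ (Y Δ Z)) = {3, 5, 17}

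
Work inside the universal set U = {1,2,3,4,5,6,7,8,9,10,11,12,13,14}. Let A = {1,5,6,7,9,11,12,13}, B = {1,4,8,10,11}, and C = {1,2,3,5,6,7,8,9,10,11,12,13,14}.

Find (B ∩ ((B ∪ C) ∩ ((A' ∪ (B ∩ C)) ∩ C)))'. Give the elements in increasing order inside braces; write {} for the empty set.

B ∪ C = {1,2,3,4,5,6,7,8,9,10,11,12,13,14}
A' = {2,3,4,8,10,14}
B ∩ C = {1,8,10,11}
A' ∪ (B ∩ C) = {1,2,3,4,8,10,11,14}
(A' ∪ (B ∩ C)) ∩ C = {1,2,3,8,10,11,14}
(B ∪ C) ∩ ((A' ∪ (B ∩ C)) ∩ C) = {1,2,3,8,10,11,14}
B ∩ ((B ∪ C) ∩ ((A' ∪ (B ∩ C)) ∩ C)) = {1,8,10,11}
(B ∩ ((B ∪ C) ∩ ((A' ∪ (B ∩ C)) ∩ C)))' = {2,3,4,5,6,7,9,12,13,14}

{2,3,4,5,6,7,9,12,13,14}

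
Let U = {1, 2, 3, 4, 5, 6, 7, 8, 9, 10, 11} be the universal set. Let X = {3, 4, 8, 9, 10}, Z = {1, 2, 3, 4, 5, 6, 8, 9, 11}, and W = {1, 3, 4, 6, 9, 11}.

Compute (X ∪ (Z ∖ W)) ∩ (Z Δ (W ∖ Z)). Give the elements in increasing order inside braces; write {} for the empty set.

{2, 3, 4, 5, 8, 9}

Z ∖ W = {2, 5, 8}
X ∪ (Z ∖ W) = {2, 3, 4, 5, 8, 9, 10}
W ∖ Z = {}
Z Δ (W ∖ Z) = {1, 2, 3, 4, 5, 6, 8, 9, 11}
(X ∪ (Z ∖ W)) ∩ (Z Δ (W ∖ Z)) = {2, 3, 4, 5, 8, 9}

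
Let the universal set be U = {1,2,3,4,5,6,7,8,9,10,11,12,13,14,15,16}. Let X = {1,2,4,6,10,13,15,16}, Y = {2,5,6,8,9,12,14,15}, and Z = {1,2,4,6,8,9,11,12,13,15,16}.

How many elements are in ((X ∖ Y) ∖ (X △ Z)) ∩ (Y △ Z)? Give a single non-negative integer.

4

X ∖ Y = {1,4,10,13,16}
X △ Z = {8,9,10,11,12}
(X ∖ Y) ∖ (X △ Z) = {1,4,13,16}
Y △ Z = {1,4,5,11,13,14,16}
((X ∖ Y) ∖ (X △ Z)) ∩ (Y △ Z) = {1,4,13,16}
|((X ∖ Y) ∖ (X △ Z)) ∩ (Y △ Z)| = 4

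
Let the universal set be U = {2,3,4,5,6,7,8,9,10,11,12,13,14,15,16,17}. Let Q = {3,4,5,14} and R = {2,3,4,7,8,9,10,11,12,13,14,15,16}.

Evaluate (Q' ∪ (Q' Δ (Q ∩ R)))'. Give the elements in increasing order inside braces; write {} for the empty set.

{5}

Q' = {2,6,7,8,9,10,11,12,13,15,16,17}
Q ∩ R = {3,4,14}
Q' Δ (Q ∩ R) = {2,3,4,6,7,8,9,10,11,12,13,14,15,16,17}
Q' ∪ (Q' Δ (Q ∩ R)) = {2,3,4,6,7,8,9,10,11,12,13,14,15,16,17}
(Q' ∪ (Q' Δ (Q ∩ R)))' = {5}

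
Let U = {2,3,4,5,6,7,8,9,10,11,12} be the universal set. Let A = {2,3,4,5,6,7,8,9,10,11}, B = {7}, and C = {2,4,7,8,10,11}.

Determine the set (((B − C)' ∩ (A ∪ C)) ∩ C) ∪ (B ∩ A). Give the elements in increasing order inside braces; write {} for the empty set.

B − C = {}
(B − C)' = {2,3,4,5,6,7,8,9,10,11,12}
A ∪ C = {2,3,4,5,6,7,8,9,10,11}
(B − C)' ∩ (A ∪ C) = {2,3,4,5,6,7,8,9,10,11}
((B − C)' ∩ (A ∪ C)) ∩ C = {2,4,7,8,10,11}
B ∩ A = {7}
(((B − C)' ∩ (A ∪ C)) ∩ C) ∪ (B ∩ A) = {2,4,7,8,10,11}

{2,4,7,8,10,11}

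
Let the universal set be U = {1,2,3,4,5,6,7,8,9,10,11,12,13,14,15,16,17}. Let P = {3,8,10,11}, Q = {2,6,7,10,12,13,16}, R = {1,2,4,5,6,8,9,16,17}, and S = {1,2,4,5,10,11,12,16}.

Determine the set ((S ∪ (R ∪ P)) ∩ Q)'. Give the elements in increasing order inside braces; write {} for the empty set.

R ∪ P = {1,2,3,4,5,6,8,9,10,11,16,17}
S ∪ (R ∪ P) = {1,2,3,4,5,6,8,9,10,11,12,16,17}
(S ∪ (R ∪ P)) ∩ Q = {2,6,10,12,16}
((S ∪ (R ∪ P)) ∩ Q)' = {1,3,4,5,7,8,9,11,13,14,15,17}

{1,3,4,5,7,8,9,11,13,14,15,17}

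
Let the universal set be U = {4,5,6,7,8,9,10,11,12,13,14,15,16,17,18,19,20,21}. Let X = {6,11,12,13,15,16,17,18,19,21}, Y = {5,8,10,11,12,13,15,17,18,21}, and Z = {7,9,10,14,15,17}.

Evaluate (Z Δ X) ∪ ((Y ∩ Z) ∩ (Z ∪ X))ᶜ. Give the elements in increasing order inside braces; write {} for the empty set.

Z Δ X = {6,7,9,10,11,12,13,14,16,18,19,21}
Y ∩ Z = {10,15,17}
Z ∪ X = {6,7,9,10,11,12,13,14,15,16,17,18,19,21}
(Y ∩ Z) ∩ (Z ∪ X) = {10,15,17}
((Y ∩ Z) ∩ (Z ∪ X))ᶜ = {4,5,6,7,8,9,11,12,13,14,16,18,19,20,21}
(Z Δ X) ∪ ((Y ∩ Z) ∩ (Z ∪ X))ᶜ = {4,5,6,7,8,9,10,11,12,13,14,16,18,19,20,21}

{4,5,6,7,8,9,10,11,12,13,14,16,18,19,20,21}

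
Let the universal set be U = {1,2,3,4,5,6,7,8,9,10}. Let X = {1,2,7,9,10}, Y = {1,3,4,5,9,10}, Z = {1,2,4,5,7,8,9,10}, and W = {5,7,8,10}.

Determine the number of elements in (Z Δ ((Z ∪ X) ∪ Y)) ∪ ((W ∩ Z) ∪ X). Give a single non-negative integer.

Z ∪ X = {1,2,4,5,7,8,9,10}
(Z ∪ X) ∪ Y = {1,2,3,4,5,7,8,9,10}
Z Δ ((Z ∪ X) ∪ Y) = {3}
W ∩ Z = {5,7,8,10}
(W ∩ Z) ∪ X = {1,2,5,7,8,9,10}
(Z Δ ((Z ∪ X) ∪ Y)) ∪ ((W ∩ Z) ∪ X) = {1,2,3,5,7,8,9,10}
|(Z Δ ((Z ∪ X) ∪ Y)) ∪ ((W ∩ Z) ∪ X)| = 8

8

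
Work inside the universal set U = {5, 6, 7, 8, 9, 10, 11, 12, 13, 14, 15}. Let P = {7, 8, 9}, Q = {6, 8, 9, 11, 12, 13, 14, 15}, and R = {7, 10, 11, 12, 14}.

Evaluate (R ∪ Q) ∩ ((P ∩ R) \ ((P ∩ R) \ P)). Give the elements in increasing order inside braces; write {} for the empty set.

{7}

R ∪ Q = {6, 7, 8, 9, 10, 11, 12, 13, 14, 15}
P ∩ R = {7}
(P ∩ R) \ P = {}
(P ∩ R) \ ((P ∩ R) \ P) = {7}
(R ∪ Q) ∩ ((P ∩ R) \ ((P ∩ R) \ P)) = {7}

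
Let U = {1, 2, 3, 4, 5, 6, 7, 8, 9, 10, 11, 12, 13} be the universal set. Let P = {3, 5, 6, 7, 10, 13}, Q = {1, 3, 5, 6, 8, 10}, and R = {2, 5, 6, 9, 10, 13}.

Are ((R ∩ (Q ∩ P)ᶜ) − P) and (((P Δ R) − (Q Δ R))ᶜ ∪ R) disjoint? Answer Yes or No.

Q ∩ P = {3, 5, 6, 10}
(Q ∩ P)ᶜ = {1, 2, 4, 7, 8, 9, 11, 12, 13}
R ∩ (Q ∩ P)ᶜ = {2, 9, 13}
(R ∩ (Q ∩ P)ᶜ) − P = {2, 9}
P Δ R = {2, 3, 7, 9}
Q Δ R = {1, 2, 3, 8, 9, 13}
(P Δ R) − (Q Δ R) = {7}
((P Δ R) − (Q Δ R))ᶜ = {1, 2, 3, 4, 5, 6, 8, 9, 10, 11, 12, 13}
((P Δ R) − (Q Δ R))ᶜ ∪ R = {1, 2, 3, 4, 5, 6, 8, 9, 10, 11, 12, 13}
2 lies in both, so they are not disjoint.

No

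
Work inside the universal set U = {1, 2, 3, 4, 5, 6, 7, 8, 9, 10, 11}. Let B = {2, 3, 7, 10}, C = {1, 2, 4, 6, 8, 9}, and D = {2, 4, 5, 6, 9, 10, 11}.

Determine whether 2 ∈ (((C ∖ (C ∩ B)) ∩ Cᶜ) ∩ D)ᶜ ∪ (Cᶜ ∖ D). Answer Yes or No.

2 ∈ C and 2 ∈ B, so 2 ∈ C ∩ B
2 ∈ C and 2 ∈ (C ∩ B), so 2 ∉ C ∖ (C ∩ B)
2 ∈ C, so 2 ∉ Cᶜ
2 ∉ (C ∖ (C ∩ B)) and 2 ∉ Cᶜ, so 2 ∉ (C ∖ (C ∩ B)) ∩ Cᶜ
2 ∉ ((C ∖ (C ∩ B)) ∩ Cᶜ) and 2 ∈ D, so 2 ∉ ((C ∖ (C ∩ B)) ∩ Cᶜ) ∩ D
2 ∈ (((C ∖ (C ∩ B)) ∩ Cᶜ) ∩ D)ᶜ since 2 ∉ (((C ∖ (C ∩ B)) ∩ Cᶜ) ∩ D)
2 ∈ C, so 2 ∉ Cᶜ
2 ∉ Cᶜ and 2 ∈ D, so 2 ∉ Cᶜ ∖ D
2 ∈ (((C ∖ (C ∩ B)) ∩ Cᶜ) ∩ D)ᶜ and 2 ∉ (Cᶜ ∖ D), so 2 ∈ (((C ∖ (C ∩ B)) ∩ Cᶜ) ∩ D)ᶜ ∪ (Cᶜ ∖ D)

Yes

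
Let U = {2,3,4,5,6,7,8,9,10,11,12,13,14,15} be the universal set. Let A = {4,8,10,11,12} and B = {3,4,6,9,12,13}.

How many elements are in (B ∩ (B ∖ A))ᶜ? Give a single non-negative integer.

10

B ∖ A = {3,6,9,13}
B ∩ (B ∖ A) = {3,6,9,13}
(B ∩ (B ∖ A))ᶜ = {2,4,5,7,8,10,11,12,14,15}
|(B ∩ (B ∖ A))ᶜ| = 10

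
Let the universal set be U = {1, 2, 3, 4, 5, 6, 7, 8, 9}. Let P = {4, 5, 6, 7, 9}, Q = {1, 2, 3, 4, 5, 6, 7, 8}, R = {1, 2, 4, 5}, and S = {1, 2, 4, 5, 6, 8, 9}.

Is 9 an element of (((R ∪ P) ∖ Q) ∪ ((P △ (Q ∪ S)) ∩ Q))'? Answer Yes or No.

9 ∉ R and 9 ∈ P, so 9 ∈ R ∪ P
9 ∈ (R ∪ P) and 9 ∉ Q, so 9 ∈ (R ∪ P) ∖ Q
9 ∉ Q and 9 ∈ S, so 9 ∈ Q ∪ S
9 ∈ P and 9 ∈ (Q ∪ S), so 9 ∉ P △ (Q ∪ S)
9 ∉ (P △ (Q ∪ S)) and 9 ∉ Q, so 9 ∉ (P △ (Q ∪ S)) ∩ Q
9 ∈ ((R ∪ P) ∖ Q) and 9 ∉ ((P △ (Q ∪ S)) ∩ Q), so 9 ∈ ((R ∪ P) ∖ Q) ∪ ((P △ (Q ∪ S)) ∩ Q)
9 ∉ (((R ∪ P) ∖ Q) ∪ ((P △ (Q ∪ S)) ∩ Q))' since 9 ∈ (((R ∪ P) ∖ Q) ∪ ((P △ (Q ∪ S)) ∩ Q))

No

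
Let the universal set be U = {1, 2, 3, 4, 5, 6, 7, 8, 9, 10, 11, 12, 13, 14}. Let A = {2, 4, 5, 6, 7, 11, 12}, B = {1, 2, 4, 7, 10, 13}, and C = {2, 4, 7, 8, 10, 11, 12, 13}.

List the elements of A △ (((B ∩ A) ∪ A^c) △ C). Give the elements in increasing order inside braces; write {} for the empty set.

B ∩ A = {2, 4, 7}
A^c = {1, 3, 8, 9, 10, 13, 14}
(B ∩ A) ∪ A^c = {1, 2, 3, 4, 7, 8, 9, 10, 13, 14}
((B ∩ A) ∪ A^c) △ C = {1, 3, 9, 11, 12, 14}
A △ (((B ∩ A) ∪ A^c) △ C) = {1, 2, 3, 4, 5, 6, 7, 9, 14}

{1, 2, 3, 4, 5, 6, 7, 9, 14}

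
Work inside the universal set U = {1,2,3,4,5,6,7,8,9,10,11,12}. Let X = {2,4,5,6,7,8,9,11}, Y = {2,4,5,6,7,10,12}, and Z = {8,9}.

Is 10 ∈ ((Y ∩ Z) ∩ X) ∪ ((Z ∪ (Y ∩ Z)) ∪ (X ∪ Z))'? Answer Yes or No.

10 ∈ Y and 10 ∉ Z, so 10 ∉ Y ∩ Z
10 ∉ (Y ∩ Z) and 10 ∉ X, so 10 ∉ (Y ∩ Z) ∩ X
10 ∈ Y and 10 ∉ Z, so 10 ∉ Y ∩ Z
10 ∉ Z and 10 ∉ (Y ∩ Z), so 10 ∉ Z ∪ (Y ∩ Z)
10 ∉ X and 10 ∉ Z, so 10 ∉ X ∪ Z
10 ∉ (Z ∪ (Y ∩ Z)) and 10 ∉ (X ∪ Z), so 10 ∉ (Z ∪ (Y ∩ Z)) ∪ (X ∪ Z)
10 ∈ ((Z ∪ (Y ∩ Z)) ∪ (X ∪ Z))' since 10 ∉ ((Z ∪ (Y ∩ Z)) ∪ (X ∪ Z))
10 ∉ ((Y ∩ Z) ∩ X) and 10 ∈ ((Z ∪ (Y ∩ Z)) ∪ (X ∪ Z))', so 10 ∈ ((Y ∩ Z) ∩ X) ∪ ((Z ∪ (Y ∩ Z)) ∪ (X ∪ Z))'

Yes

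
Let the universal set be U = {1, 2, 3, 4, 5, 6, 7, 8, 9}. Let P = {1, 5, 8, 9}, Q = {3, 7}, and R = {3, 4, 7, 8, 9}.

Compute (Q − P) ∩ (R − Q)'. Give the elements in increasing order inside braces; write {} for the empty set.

Q − P = {3, 7}
R − Q = {4, 8, 9}
(R − Q)' = {1, 2, 3, 5, 6, 7}
(Q − P) ∩ (R − Q)' = {3, 7}

{3, 7}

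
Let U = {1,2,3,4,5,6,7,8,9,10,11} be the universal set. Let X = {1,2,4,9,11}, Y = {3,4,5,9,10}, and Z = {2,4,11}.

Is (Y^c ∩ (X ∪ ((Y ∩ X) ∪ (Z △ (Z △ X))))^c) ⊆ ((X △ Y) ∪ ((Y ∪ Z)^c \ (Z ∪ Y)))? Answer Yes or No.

Y^c = {1,2,6,7,8,11}
Y ∩ X = {4,9}
Z △ X = {1,9}
Z △ (Z △ X) = {1,2,4,9,11}
(Y ∩ X) ∪ (Z △ (Z △ X)) = {1,2,4,9,11}
X ∪ ((Y ∩ X) ∪ (Z △ (Z △ X))) = {1,2,4,9,11}
(X ∪ ((Y ∩ X) ∪ (Z △ (Z △ X))))^c = {3,5,6,7,8,10}
Y^c ∩ (X ∪ ((Y ∩ X) ∪ (Z △ (Z △ X))))^c = {6,7,8}
X △ Y = {1,2,3,5,10,11}
Y ∪ Z = {2,3,4,5,9,10,11}
(Y ∪ Z)^c = {1,6,7,8}
Z ∪ Y = {2,3,4,5,9,10,11}
(Y ∪ Z)^c \ (Z ∪ Y) = {1,6,7,8}
(X △ Y) ∪ ((Y ∪ Z)^c \ (Z ∪ Y)) = {1,2,3,5,6,7,8,10,11}
Every element of {6,7,8} is in {1,2,3,5,6,7,8,10,11}, so Y^c ∩ (X ∪ ((Y ∩ X) ∪ (Z △ (Z △ X))))^c ⊆ (X △ Y) ∪ ((Y ∪ Z)^c \ (Z ∪ Y)).

Yes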